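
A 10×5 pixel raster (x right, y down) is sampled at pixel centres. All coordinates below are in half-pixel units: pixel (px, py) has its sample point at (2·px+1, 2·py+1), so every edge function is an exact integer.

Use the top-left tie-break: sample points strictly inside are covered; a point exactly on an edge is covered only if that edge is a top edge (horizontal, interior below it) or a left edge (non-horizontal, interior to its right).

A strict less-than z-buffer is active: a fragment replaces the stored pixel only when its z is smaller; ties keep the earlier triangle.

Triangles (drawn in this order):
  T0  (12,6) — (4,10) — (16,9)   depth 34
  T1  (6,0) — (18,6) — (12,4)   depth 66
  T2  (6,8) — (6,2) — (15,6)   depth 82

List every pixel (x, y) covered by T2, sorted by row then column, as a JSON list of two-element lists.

T0:
  2·area = 40  (B↔C swapped to make it positive)
  edge (12, 6)→(16, 9): d=(4,3) right/bottom  bias=-1
  edge (16, 9)→(4, 10): d=(-12,1) right/bottom  bias=-1
  edge (4, 10)→(12, 6): d=(8,-4) top-left  bias=+0
    (5,3)@(11, 7): e=[7,29,4] → █
    (6,3)@(13, 7): e=[1,27,12] → █
    (7,3)@(15, 7): e=[-5,25,20] → ·
    (3,4)@(7, 9): e=[27,9,4] → █
    (4,4)@(9, 9): e=[21,7,12] → █
    (7,4)@(15, 9): e=[3,1,36] → █
    (8,4)@(17, 9): e=[-3,-1,44] → ·
  covered (7 px):
    · · · · · · · · · ·
    · · · · · · · · · ·
    · · · · · · · · · ·
    · · · · · █ █ · · ·
    · · · █ █ █ █ █ · ·
T1:
  2·area = 12
  edge (6, 0)→(18, 6): d=(12,6) right/bottom  bias=-1
  edge (18, 6)→(12, 4): d=(-6,-2) top-left  bias=+0
  edge (12, 4)→(6, 0): d=(-6,-4) top-left  bias=+0
    (1,0)@(3, 1): e=[30,0,-18] → ·  [on edge]
    (4,1)@(9, 3): e=[18,0,-6] → ·  [on edge]
    (5,1)@(11, 3): e=[6,4,2] → █
    (6,1)@(13, 3): e=[-6,8,10] → ·
    (5,2)@(11, 5): e=[30,-8,-10] → ·
    (7,2)@(15, 5): e=[6,0,6] → █  [on edge]
    (8,2)@(17, 5): e=[-6,4,14] → ·
    (7,3)@(15, 7): e=[30,-12,-6] → ·
  covered (2 px):
    · · · · · · · · · ·
    · · · · · █ · · · ·
    · · · · · · · █ · ·
    · · · · · · · · · ·
    · · · · · · · · · ·
T2:
  2·area = 54
  edge (6, 8)→(6, 2): d=(0,-6) top-left  bias=+0
  edge (6, 2)→(15, 6): d=(9,4) right/bottom  bias=-1
  edge (15, 6)→(6, 8): d=(-9,2) right/bottom  bias=-1
    (3,1)@(7, 3): e=[6,5,43] → █
    (4,1)@(9, 3): e=[18,-3,39] → ·
    (3,2)@(7, 5): e=[6,23,25] → █
    (4,2)@(9, 5): e=[18,15,21] → █
    (5,2)@(11, 5): e=[30,7,17] → █
    (6,2)@(13, 5): e=[42,-1,13] → ·
    (3,3)@(7, 7): e=[6,41,7] → █
    (5,3)@(11, 7): e=[30,25,-1] → ·
    (3,4)@(7, 9): e=[6,59,-11] → ·
    (4,4)@(9, 9): e=[18,51,-15] → ·
  covered (6 px):
    · · · · · · · · · ·
    · · · █ · · · · · ·
    · · · █ █ █ · · · ·
    · · · █ █ · · · · ·
    · · · · · · · · · ·

Final: [[3,1],[3,2],[4,2],[5,2],[3,3],[4,3]]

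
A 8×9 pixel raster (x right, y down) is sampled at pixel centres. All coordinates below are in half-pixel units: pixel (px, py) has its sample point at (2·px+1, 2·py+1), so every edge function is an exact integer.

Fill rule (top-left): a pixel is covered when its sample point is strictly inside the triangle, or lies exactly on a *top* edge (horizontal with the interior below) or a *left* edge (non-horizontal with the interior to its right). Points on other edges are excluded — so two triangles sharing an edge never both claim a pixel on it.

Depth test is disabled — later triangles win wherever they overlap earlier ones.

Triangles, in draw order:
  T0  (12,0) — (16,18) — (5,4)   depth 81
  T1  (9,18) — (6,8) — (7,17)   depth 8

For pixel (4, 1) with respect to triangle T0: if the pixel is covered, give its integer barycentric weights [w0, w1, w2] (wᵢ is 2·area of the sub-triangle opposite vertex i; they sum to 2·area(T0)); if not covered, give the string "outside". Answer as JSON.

T0:
  2·area = 142
  edge (12, 0)→(16, 18): d=(4,18) right/bottom  bias=-1
  edge (16, 18)→(5, 4): d=(-11,-14) top-left  bias=+0
  edge (5, 4)→(12, 0): d=(7,-4) top-left  bias=+0
    (5,0)@(11, 1): e=[22,117,3] → #
    (6,0)@(13, 1): e=[-14,145,11] → ·
    (3,1)@(7, 3): e=[102,39,1] → #
    (4,1)@(9, 3): e=[66,67,9] → #
    (6,1)@(13, 3): e=[-6,123,25] → ·
    (3,2)@(7, 5): e=[110,17,15] → #
    (6,2)@(13, 5): e=[2,101,39] → #
    (7,2)@(15, 5): e=[-34,129,47] → ·
    (3,3)@(7, 7): e=[118,-5,29] → ·
    (4,3)@(9, 7): e=[82,23,37] → #
    (7,3)@(15, 7): e=[-26,107,61] → ·
    (4,4)@(9, 9): e=[90,1,51] → #
  covered (18 px):
    · · · · · # · ·
    · · · # # # · ·
    · · · # # # # ·
    · · · · # # # ·
    · · · · # # # ·
    · · · · · # # ·
    · · · · · · # ·
    · · · · · · · #
    · · · · · · · ·
T1:
  2·area = 17  (B↔C swapped to make it positive)
  edge (9, 18)→(7, 17): d=(-2,-1) top-left  bias=+0
  edge (7, 17)→(6, 8): d=(-1,-9) top-left  bias=+0
  edge (6, 8)→(9, 18): d=(3,10) right/bottom  bias=-1
    (3,6)@(7, 13): e=[8,4,5] → #
    (4,6)@(9, 13): e=[10,22,-15] → ·
    (1,7)@(3, 15): e=[0,-34,51] → ·  [on edge]
    (3,7)@(7, 15): e=[4,2,11] → #
    (4,7)@(9, 15): e=[6,20,-9] → ·
    (3,8)@(7, 17): e=[0,0,17] → #  [on edge]
    (4,8)@(9, 17): e=[2,18,-3] → ·
  covered (3 px):
    · · · · · · · ·
    · · · · · · · ·
    · · · · · · · ·
    · · · · · · · ·
    · · · · · · · ·
    · · · · · · · ·
    · · · # · · · ·
    · · · # · · · ·
    · · · # · · · ·

Final: [67,9,66]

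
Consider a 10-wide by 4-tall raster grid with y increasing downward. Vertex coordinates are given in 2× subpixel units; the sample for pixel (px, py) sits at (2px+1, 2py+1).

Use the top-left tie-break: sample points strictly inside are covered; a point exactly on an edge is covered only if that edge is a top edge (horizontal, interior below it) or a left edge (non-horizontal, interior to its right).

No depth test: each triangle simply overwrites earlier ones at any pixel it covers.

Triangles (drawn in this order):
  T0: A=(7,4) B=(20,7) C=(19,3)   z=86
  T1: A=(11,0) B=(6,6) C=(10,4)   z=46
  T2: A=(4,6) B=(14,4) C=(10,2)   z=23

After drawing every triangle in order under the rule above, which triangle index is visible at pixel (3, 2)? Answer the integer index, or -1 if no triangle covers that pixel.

T0:
  2·area = 49  (B↔C swapped to make it positive)
  edge (7, 4)→(19, 3): d=(12,-1) top-left  bias=+0
  edge (19, 3)→(20, 7): d=(1,4) right/bottom  bias=-1
  edge (20, 7)→(7, 4): d=(-13,-3) top-left  bias=+0
    (9,1)@(19, 3): e=[0,0,49] → .  [on edge]
    (6,2)@(13, 5): e=[18,26,5] → X
    (7,2)@(15, 5): e=[20,18,11] → X
    (8,2)@(17, 5): e=[22,10,17] → X
    (9,2)@(19, 5): e=[24,2,23] → X
    (6,3)@(13, 7): e=[42,28,-21] → .
    (7,3)@(15, 7): e=[44,20,-15] → .
    (8,3)@(17, 7): e=[46,12,-9] → .
    (9,3)@(19, 7): e=[48,4,-3] → .
  covered (4 px):
    . . . . . . . . . .
    . . . . . . . . . .
    . . . . . . X X X X
    . . . . . . . . . .
T1:
  2·area = 14  (B↔C swapped to make it positive)
  edge (11, 0)→(10, 4): d=(-1,4) right/bottom  bias=-1
  edge (10, 4)→(6, 6): d=(-4,2) right/bottom  bias=-1
  edge (6, 6)→(11, 0): d=(5,-6) top-left  bias=+0
    (4,1)@(9, 3): e=[5,6,3] → X
    (5,1)@(11, 3): e=[-3,2,15] → .
    (3,2)@(7, 5): e=[11,2,1] → X
    (4,2)@(9, 5): e=[3,-2,13] → .
    (3,3)@(7, 7): e=[9,-6,11] → .
  covered (2 px):
    . . . . . . . . . .
    . . . . X . . . . .
    . . . X . . . . . .
    . . . . . . . . . .
T2:
  2·area = 28  (B↔C swapped to make it positive)
  edge (4, 6)→(10, 2): d=(6,-4) top-left  bias=+0
  edge (10, 2)→(14, 4): d=(4,2) right/bottom  bias=-1
  edge (14, 4)→(4, 6): d=(-10,2) right/bottom  bias=-1
    (4,1)@(9, 3): e=[2,6,20] → X
    (5,1)@(11, 3): e=[10,2,16] → X
    (6,1)@(13, 3): e=[18,-2,12] → .
    (9,1)@(19, 3): e=[42,-14,0] → .  [on edge]
    (3,2)@(7, 5): e=[6,18,4] → X
    (4,2)@(9, 5): e=[14,14,0] → .  [on edge]
    (5,2)@(11, 5): e=[22,10,-4] → .
    (3,3)@(7, 7): e=[18,26,-16] → .
  covered (3 px):
    . . . . . . . . . .
    . . . . X X . . . .
    . . . X . . . . . .
    . . . . . . . . . .

Z-buffer (winner per pixel, '.' = empty):
  . . . . . . . . . .
  . . . . 2 2 . . . .
  . . . 2 . . 0 0 0 0
  . . . . . . . . . .

Answer: 2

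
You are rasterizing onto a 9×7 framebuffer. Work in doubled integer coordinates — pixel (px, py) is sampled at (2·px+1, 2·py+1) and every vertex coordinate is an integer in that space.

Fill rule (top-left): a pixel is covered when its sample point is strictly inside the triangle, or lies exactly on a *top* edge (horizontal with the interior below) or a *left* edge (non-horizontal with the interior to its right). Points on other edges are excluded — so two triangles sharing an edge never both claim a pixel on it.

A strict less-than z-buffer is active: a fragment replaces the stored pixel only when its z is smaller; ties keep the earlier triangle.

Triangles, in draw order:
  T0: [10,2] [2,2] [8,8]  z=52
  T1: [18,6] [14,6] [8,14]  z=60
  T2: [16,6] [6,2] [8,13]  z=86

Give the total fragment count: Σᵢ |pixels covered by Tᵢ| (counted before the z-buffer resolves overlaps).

T0:
  2·area = 48  (B↔C swapped to make it positive)
  edge (10, 2)→(8, 8): d=(-2,6) right/bottom  bias=-1
  edge (8, 8)→(2, 2): d=(-6,-6) top-left  bias=+0
  edge (2, 2)→(10, 2): d=(8,0) top-left  bias=+0
    (0,0)@(1, 1): e=[56,0,-8] → ·  [on edge]
    (1,1)@(3, 3): e=[40,0,8] → #  [on edge]
    (2,1)@(5, 3): e=[28,12,8] → #
    (3,1)@(7, 3): e=[16,24,8] → #
    (4,1)@(9, 3): e=[4,36,8] → #
    (5,1)@(11, 3): e=[-8,48,8] → ·
    (1,2)@(3, 5): e=[36,-12,24] → ·
    (2,2)@(5, 5): e=[24,0,24] → #  [on edge]
    (4,2)@(9, 5): e=[0,24,24] → ·  [on edge]
    (2,3)@(5, 7): e=[20,-12,40] → ·
    (3,3)@(7, 7): e=[8,0,40] → #  [on edge]
    (4,3)@(9, 7): e=[-4,12,40] → ·
    (4,4)@(9, 9): e=[-8,0,56] → ·  [on edge]
    (3,5)@(7, 11): e=[0,-24,72] → ·  [on edge]
    (5,5)@(11, 11): e=[-24,0,72] → ·  [on edge]
    (6,6)@(13, 13): e=[-40,0,88] → ·  [on edge]
  covered (7 px):
    · · · · · · · · ·
    · # # # # · · · ·
    · · # # · · · · ·
    · · · # · · · · ·
    · · · · · · · · ·
    · · · · · · · · ·
    · · · · · · · · ·
T1:
  2·area = 32  (B↔C swapped to make it positive)
  edge (18, 6)→(8, 14): d=(-10,8) right/bottom  bias=-1
  edge (8, 14)→(14, 6): d=(6,-8) top-left  bias=+0
  edge (14, 6)→(18, 6): d=(4,0) top-left  bias=+0
    (7,3)@(15, 7): e=[14,14,4] → #
    (8,3)@(17, 7): e=[-2,30,4] → ·
    (6,4)@(13, 9): e=[10,10,12] → #
    (7,4)@(15, 9): e=[-6,26,12] → ·
    (5,5)@(11, 11): e=[6,6,20] → #
    (6,5)@(13, 11): e=[-10,22,20] → ·
    (4,6)@(9, 13): e=[2,2,28] → #
    (5,6)@(11, 13): e=[-14,18,28] → ·
  covered (4 px):
    · · · · · · · · ·
    · · · · · · · · ·
    · · · · · · · · ·
    · · · · · · · # ·
    · · · · · · # · ·
    · · · · · # · · ·
    · · · · # · · · ·
T2:
  2·area = 102  (B↔C swapped to make it positive)
  edge (16, 6)→(8, 13): d=(-8,7) right/bottom  bias=-1
  edge (8, 13)→(6, 2): d=(-2,-11) top-left  bias=+0
  edge (6, 2)→(16, 6): d=(10,4) right/bottom  bias=-1
    (3,1)@(7, 3): e=[87,9,6] → #
    (4,1)@(9, 3): e=[73,31,-2] → ·
    (3,2)@(7, 5): e=[71,5,26] → #
    (4,2)@(9, 5): e=[57,27,18] → #
    (5,2)@(11, 5): e=[43,49,10] → #
    (6,2)@(13, 5): e=[29,71,2] → #
    (7,2)@(15, 5): e=[15,93,-6] → ·
    (3,3)@(7, 7): e=[55,1,46] → #
    (7,3)@(15, 7): e=[-1,89,14] → ·
    (3,4)@(7, 9): e=[39,-3,66] → ·
    (4,4)@(9, 9): e=[25,19,58] → #
    (6,4)@(13, 9): e=[-3,63,42] → ·
  covered (12 px):
    · · · · · · · · ·
    · · · # · · · · ·
    · · · # # # # · ·
    · · · # # # # · ·
    · · · · # # · · ·
    · · · · # · · · ·
    · · · · · · · · ·

Result: 23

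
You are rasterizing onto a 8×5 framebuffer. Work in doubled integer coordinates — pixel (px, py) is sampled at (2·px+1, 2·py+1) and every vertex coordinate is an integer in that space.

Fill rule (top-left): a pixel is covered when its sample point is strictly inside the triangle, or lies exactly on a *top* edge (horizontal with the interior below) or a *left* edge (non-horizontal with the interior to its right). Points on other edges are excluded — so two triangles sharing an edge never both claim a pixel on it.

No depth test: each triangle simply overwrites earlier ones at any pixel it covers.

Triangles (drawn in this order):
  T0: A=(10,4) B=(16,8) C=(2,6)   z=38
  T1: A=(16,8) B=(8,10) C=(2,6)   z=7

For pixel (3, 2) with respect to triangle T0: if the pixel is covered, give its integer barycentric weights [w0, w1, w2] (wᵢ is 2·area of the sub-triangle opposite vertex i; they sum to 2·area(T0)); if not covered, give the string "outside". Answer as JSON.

T0:
  2·area = 44
  edge (10, 4)→(16, 8): d=(6,4) right/bottom  bias=-1
  edge (16, 8)→(2, 6): d=(-14,-2) top-left  bias=+0
  edge (2, 6)→(10, 4): d=(8,-2) top-left  bias=+0
    (3,2)@(7, 5): e=[18,24,2] → X
    (4,2)@(9, 5): e=[10,28,6] → X
    (5,2)@(11, 5): e=[2,32,10] → X
    (6,2)@(13, 5): e=[-6,36,14] → .
    (3,3)@(7, 7): e=[30,-4,18] → .
    (4,3)@(9, 7): e=[22,0,22] → X  [on edge]
    (6,3)@(13, 7): e=[6,8,30] → X
    (7,3)@(15, 7): e=[-2,12,34] → .
    (4,4)@(9, 9): e=[34,-28,38] → .
    (5,4)@(11, 9): e=[26,-24,42] → .
    (6,4)@(13, 9): e=[18,-20,46] → .
  covered (6 px):
    . . . . . . . .
    . . . . . . . .
    . . . X X X . .
    . . . . X X X .
    . . . . . . . .
T1:
  2·area = 44
  edge (16, 8)→(8, 10): d=(-8,2) right/bottom  bias=-1
  edge (8, 10)→(2, 6): d=(-6,-4) top-left  bias=+0
  edge (2, 6)→(16, 8): d=(14,2) right/bottom  bias=-1
    (2,3)@(5, 7): e=[30,6,8] → X
    (3,3)@(7, 7): e=[26,14,4] → X
    (4,3)@(9, 7): e=[22,22,0] → .  [on edge]
    (2,4)@(5, 9): e=[14,-6,36] → .
    (3,4)@(7, 9): e=[10,2,32] → X
    (4,4)@(9, 9): e=[6,10,28] → X
    (5,4)@(11, 9): e=[2,18,24] → X
    (6,4)@(13, 9): e=[-2,26,20] → .
  covered (5 px):
    . . . . . . . .
    . . . . . . . .
    . . . . . . . .
    . . X X . . . .
    . . . X X X . .

Answer: [24,2,18]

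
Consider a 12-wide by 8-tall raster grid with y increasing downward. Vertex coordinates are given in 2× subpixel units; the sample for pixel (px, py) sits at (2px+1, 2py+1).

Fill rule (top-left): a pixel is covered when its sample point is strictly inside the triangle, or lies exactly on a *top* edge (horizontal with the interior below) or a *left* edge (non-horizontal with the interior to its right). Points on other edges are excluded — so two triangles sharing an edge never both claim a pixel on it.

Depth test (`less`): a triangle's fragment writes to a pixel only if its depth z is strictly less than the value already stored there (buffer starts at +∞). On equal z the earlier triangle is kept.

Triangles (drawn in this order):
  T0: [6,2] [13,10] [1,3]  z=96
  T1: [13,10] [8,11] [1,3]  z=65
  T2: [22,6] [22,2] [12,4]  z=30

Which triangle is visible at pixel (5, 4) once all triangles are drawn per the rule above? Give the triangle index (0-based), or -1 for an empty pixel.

T0:
  2·area = 47
  edge (6, 2)→(13, 10): d=(7,8) right/bottom  bias=-1
  edge (13, 10)→(1, 3): d=(-12,-7) top-left  bias=+0
  edge (1, 3)→(6, 2): d=(5,-1) top-left  bias=+0
    (5,0)@(11, 1): e=[-47,94,0] → ·  [on edge]
    (0,1)@(1, 3): e=[47,0,0] → #  [on edge]
    (1,1)@(3, 3): e=[31,14,2] → #
    (2,1)@(5, 3): e=[15,28,4] → #
    (3,1)@(7, 3): e=[-1,42,6] → ·
    (0,2)@(1, 5): e=[61,-24,10] → ·
    (1,2)@(3, 5): e=[45,-10,12] → ·
    (2,2)@(5, 5): e=[29,4,14] → #
    (3,2)@(7, 5): e=[13,18,16] → #
    (4,2)@(9, 5): e=[-3,32,18] → ·
    (2,3)@(5, 7): e=[43,-20,24] → ·
    (3,3)@(7, 7): e=[27,-6,26] → ·
  covered (6 px):
    · · · · · · · · · · · ·
    # # # · · · · · · · · ·
    · · # # · · · · · · · ·
    · · · · # · · · · · · ·
    · · · · · · · · · · · ·
    · · · · · · · · · · · ·
    · · · · · · · · · · · ·
    · · · · · · · · · · · ·
T1:
  2·area = 47
  edge (13, 10)→(8, 11): d=(-5,1) right/bottom  bias=-1
  edge (8, 11)→(1, 3): d=(-7,-8) top-left  bias=+0
  edge (1, 3)→(13, 10): d=(12,7) right/bottom  bias=-1
    (0,1)@(1, 3): e=[47,0,0] → ·  [on edge]
    (1,2)@(3, 5): e=[35,2,10] → #
    (2,2)@(5, 5): e=[33,18,-4] → ·
    (1,3)@(3, 7): e=[25,-12,34] → ·
    (2,3)@(5, 7): e=[23,4,20] → #
    (3,3)@(7, 7): e=[21,20,6] → #
    (4,3)@(9, 7): e=[19,36,-8] → ·
    (2,4)@(5, 9): e=[13,-10,44] → ·
    (3,4)@(7, 9): e=[11,6,30] → #
    (4,4)@(9, 9): e=[9,22,16] → #
    (5,4)@(11, 9): e=[7,38,2] → #
    (6,4)@(13, 9): e=[5,54,-12] → ·
  covered (6 px):
    · · · · · · · · · · · ·
    · · · · · · · · · · · ·
    · # · · · · · · · · · ·
    · · # # · · · · · · · ·
    · · · # # # · · · · · ·
    · · · · · · · · · · · ·
    · · · · · · · · · · · ·
    · · · · · · · · · · · ·
T2:
  2·area = 40  (B↔C swapped to make it positive)
  edge (22, 6)→(12, 4): d=(-10,-2) top-left  bias=+0
  edge (12, 4)→(22, 2): d=(10,-2) top-left  bias=+0
  edge (22, 2)→(22, 6): d=(0,4) right/bottom  bias=-1
    (3,1)@(7, 3): e=[0,-20,60] → ·  [on edge]
    (8,1)@(17, 3): e=[20,0,20] → #  [on edge]
    (9,1)@(19, 3): e=[24,4,12] → #
    (10,1)@(21, 3): e=[28,8,4] → #
    (11,1)@(23, 3): e=[32,12,-4] → ·
    (3,2)@(7, 5): e=[-20,0,60] → ·  [on edge]
    (8,2)@(17, 5): e=[0,20,20] → #  [on edge]
    (11,2)@(23, 5): e=[12,32,-4] → ·
    (8,3)@(17, 7): e=[-20,40,20] → ·
    (9,3)@(19, 7): e=[-16,44,12] → ·
    (10,3)@(21, 7): e=[-12,48,4] → ·
  covered (6 px):
    · · · · · · · · · · · ·
    · · · · · · · · # # # ·
    · · · · · · · · # # # ·
    · · · · · · · · · · · ·
    · · · · · · · · · · · ·
    · · · · · · · · · · · ·
    · · · · · · · · · · · ·
    · · · · · · · · · · · ·

Z-buffer (winner per pixel, '.' = empty):
  . . . . . . . . . . . .
  0 0 0 . . . . . 2 2 2 .
  . 1 0 0 . . . . 2 2 2 .
  . . 1 1 0 . . . . . . .
  . . . 1 1 1 . . . . . .
  . . . . . . . . . . . .
  . . . . . . . . . . . .
  . . . . . . . . . . . .

Answer: 1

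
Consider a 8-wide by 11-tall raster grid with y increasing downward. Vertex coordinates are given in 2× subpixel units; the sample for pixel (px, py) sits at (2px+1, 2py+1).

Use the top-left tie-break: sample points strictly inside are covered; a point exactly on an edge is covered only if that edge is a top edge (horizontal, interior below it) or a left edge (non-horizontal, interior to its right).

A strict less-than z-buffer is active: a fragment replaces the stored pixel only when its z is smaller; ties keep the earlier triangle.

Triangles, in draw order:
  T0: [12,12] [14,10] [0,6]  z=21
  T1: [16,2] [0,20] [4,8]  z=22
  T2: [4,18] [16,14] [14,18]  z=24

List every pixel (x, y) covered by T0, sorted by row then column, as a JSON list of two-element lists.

T0:
  2·area = 36  (B↔C swapped to make it positive)
  edge (12, 12)→(0, 6): d=(-12,-6) top-left  bias=+0
  edge (0, 6)→(14, 10): d=(14,4) right/bottom  bias=-1
  edge (14, 10)→(12, 12): d=(-2,2) right/bottom  bias=-1
    (1,3)@(3, 7): e=[6,2,28] → X
    (2,3)@(5, 7): e=[18,-6,24] → .
    (1,4)@(3, 9): e=[-18,30,24] → .
    (3,4)@(7, 9): e=[6,14,16] → X
    (4,4)@(9, 9): e=[18,6,12] → X
    (5,4)@(11, 9): e=[30,-2,8] → .
    (7,4)@(15, 9): e=[54,-18,0] → .  [on edge]
    (3,5)@(7, 11): e=[-18,42,12] → .
    (4,5)@(9, 11): e=[-6,34,8] → .
    (5,5)@(11, 11): e=[6,26,4] → X
    (6,5)@(13, 11): e=[18,18,0] → .  [on edge]
    (5,6)@(11, 13): e=[-18,54,0] → .  [on edge]
    (4,7)@(9, 15): e=[-54,90,0] → .  [on edge]
    (3,8)@(7, 17): e=[-90,126,0] → .  [on edge]
    (2,9)@(5, 19): e=[-126,162,0] → .  [on edge]
    (1,10)@(3, 21): e=[-162,198,0] → .  [on edge]
  covered (4 px):
    . . . . . . . .
    . . . . . . . .
    . . . . . . . .
    . X . . . . . .
    . . . X X . . .
    . . . . . X . .
    . . . . . . . .
    . . . . . . . .
    . . . . . . . .
    . . . . . . . .
    . . . . . . . .
T1:
  2·area = 120
  edge (16, 2)→(0, 20): d=(-16,18) right/bottom  bias=-1
  edge (0, 20)→(4, 8): d=(4,-12) top-left  bias=+0
  edge (4, 8)→(16, 2): d=(12,-6) top-left  bias=+0
    (7,1)@(15, 3): e=[2,112,6] → X
    (2,2)@(5, 5): e=[150,0,-30] → .  [on edge]
    (5,2)@(11, 5): e=[42,72,6] → X
    (6,2)@(13, 5): e=[6,96,18] → X
    (7,2)@(15, 5): e=[-30,120,30] → .
    (3,3)@(7, 7): e=[82,32,6] → X
    (4,3)@(9, 7): e=[46,56,18] → X
    (6,3)@(13, 7): e=[-26,104,42] → .
    (2,4)@(5, 9): e=[86,16,18] → X
    (5,4)@(11, 9): e=[-22,88,54] → .
    (1,5)@(3, 11): e=[90,0,30] → X  [on edge]
    (4,5)@(9, 11): e=[-18,72,66] → .
    (0,8)@(1, 17): e=[30,0,90] → X  [on edge]
  covered (16 px):
    . . . . . . . .
    . . . . . . . X
    . . . . . X X .
    . . . X X X . .
    . . X X X . . .
    . X X X . . . .
    . X X . . . . .
    . X . . . . . .
    X . . . . . . .
    . . . . . . . .
    . . . . . . . .
T2:
  2·area = 40
  edge (4, 18)→(16, 14): d=(12,-4) top-left  bias=+0
  edge (16, 14)→(14, 18): d=(-2,4) right/bottom  bias=-1
  edge (14, 18)→(4, 18): d=(-10,0) right/bottom  bias=-1
    (6,7)@(13, 15): e=[0,10,30] → X  [on edge]
    (7,7)@(15, 15): e=[8,2,30] → X
    (3,8)@(7, 17): e=[0,30,10] → X  [on edge]
    (4,8)@(9, 17): e=[8,22,10] → X
    (5,8)@(11, 17): e=[16,14,10] → X
    (7,8)@(15, 17): e=[32,-2,10] → .
    (0,9)@(1, 19): e=[0,50,-10] → .  [on edge]
    (3,9)@(7, 19): e=[24,26,-10] → .
    (4,9)@(9, 19): e=[32,18,-10] → .
    (5,9)@(11, 19): e=[40,10,-10] → .
    (6,9)@(13, 19): e=[48,2,-10] → .
  covered (6 px):
    . . . . . . . .
    . . . . . . . .
    . . . . . . . .
    . . . . . . . .
    . . . . . . . .
    . . . . . . . .
    . . . . . . . .
    . . . . . . X X
    . . . X X X X .
    . . . . . . . .
    . . . . . . . .

Final: [[1,3],[3,4],[4,4],[5,5]]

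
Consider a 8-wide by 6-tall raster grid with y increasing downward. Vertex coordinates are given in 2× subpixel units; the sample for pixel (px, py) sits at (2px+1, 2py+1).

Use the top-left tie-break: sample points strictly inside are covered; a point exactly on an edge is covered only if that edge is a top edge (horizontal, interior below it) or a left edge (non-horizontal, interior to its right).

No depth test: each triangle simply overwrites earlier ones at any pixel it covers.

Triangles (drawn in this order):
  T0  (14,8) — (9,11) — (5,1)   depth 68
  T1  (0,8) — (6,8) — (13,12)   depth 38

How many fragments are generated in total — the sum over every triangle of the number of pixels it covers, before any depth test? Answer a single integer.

T0:
  2·area = 62
  edge (14, 8)→(9, 11): d=(-5,3) right/bottom  bias=-1
  edge (9, 11)→(5, 1): d=(-4,-10) top-left  bias=+0
  edge (5, 1)→(14, 8): d=(9,7) right/bottom  bias=-1
    (2,0)@(5, 1): e=[62,0,0] → ·  [on edge]
    (3,1)@(7, 3): e=[46,12,4] → █
    (4,1)@(9, 3): e=[40,32,-10] → ·
    (3,2)@(7, 5): e=[36,4,22] → █
    (4,2)@(9, 5): e=[30,24,8] → █
    (5,2)@(11, 5): e=[24,44,-6] → ·
    (3,3)@(7, 7): e=[26,-4,40] → ·
    (4,3)@(9, 7): e=[20,16,26] → █
    (5,3)@(11, 7): e=[14,36,12] → █
    (6,3)@(13, 7): e=[8,56,-2] → ·
    (4,4)@(9, 9): e=[10,8,44] → █
    (6,4)@(13, 9): e=[-2,48,16] → ·
    (4,5)@(9, 11): e=[0,0,62] → ·  [on edge]
  covered (7 px):
    · · · · · · · ·
    · · · █ · · · ·
    · · · █ █ · · ·
    · · · · █ █ · ·
    · · · · █ █ · ·
    · · · · · · · ·
T1:
  2·area = 24
  edge (0, 8)→(6, 8): d=(6,0) top-left  bias=+0
  edge (6, 8)→(13, 12): d=(7,4) right/bottom  bias=-1
  edge (13, 12)→(0, 8): d=(-13,-4) top-left  bias=+0
    (2,4)@(5, 9): e=[6,11,7] → █
    (3,4)@(7, 9): e=[6,3,15] → █
    (4,4)@(9, 9): e=[6,-5,23] → ·
    (2,5)@(5, 11): e=[18,25,-19] → ·
    (3,5)@(7, 11): e=[18,17,-11] → ·
    (5,5)@(11, 11): e=[18,1,5] → █
    (6,5)@(13, 11): e=[18,-7,13] → ·
  covered (3 px):
    · · · · · · · ·
    · · · · · · · ·
    · · · · · · · ·
    · · · · · · · ·
    · · █ █ · · · ·
    · · · · · █ · ·

Result: 10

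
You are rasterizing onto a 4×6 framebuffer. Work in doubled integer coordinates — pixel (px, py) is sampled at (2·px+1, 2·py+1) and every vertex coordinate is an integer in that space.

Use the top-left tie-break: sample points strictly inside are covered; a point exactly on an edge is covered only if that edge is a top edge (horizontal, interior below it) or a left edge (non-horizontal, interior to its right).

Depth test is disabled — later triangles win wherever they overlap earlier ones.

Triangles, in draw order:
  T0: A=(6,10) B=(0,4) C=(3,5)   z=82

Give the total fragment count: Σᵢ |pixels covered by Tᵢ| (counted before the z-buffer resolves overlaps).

T0:
  2·area = 12
  edge (6, 10)→(0, 4): d=(-6,-6) top-left  bias=+0
  edge (0, 4)→(3, 5): d=(3,1) right/bottom  bias=-1
  edge (3, 5)→(6, 10): d=(3,5) right/bottom  bias=-1
    (0,2)@(1, 5): e=[0,2,10] → #  [on edge]
    (1,2)@(3, 5): e=[12,0,0] → ·  [on edge]
    (0,3)@(1, 7): e=[-12,8,16] → ·
    (1,3)@(3, 7): e=[0,6,6] → #  [on edge]
    (2,3)@(5, 7): e=[12,4,-4] → ·
    (1,4)@(3, 9): e=[-12,12,12] → ·
    (2,4)@(5, 9): e=[0,10,2] → #  [on edge]
    (3,4)@(7, 9): e=[12,8,-8] → ·
    (2,5)@(5, 11): e=[-12,16,8] → ·
    (3,5)@(7, 11): e=[0,14,-2] → ·  [on edge]
  covered (3 px):
    · · · ·
    · · · ·
    # · · ·
    · # · ·
    · · # ·
    · · · ·

Final: 3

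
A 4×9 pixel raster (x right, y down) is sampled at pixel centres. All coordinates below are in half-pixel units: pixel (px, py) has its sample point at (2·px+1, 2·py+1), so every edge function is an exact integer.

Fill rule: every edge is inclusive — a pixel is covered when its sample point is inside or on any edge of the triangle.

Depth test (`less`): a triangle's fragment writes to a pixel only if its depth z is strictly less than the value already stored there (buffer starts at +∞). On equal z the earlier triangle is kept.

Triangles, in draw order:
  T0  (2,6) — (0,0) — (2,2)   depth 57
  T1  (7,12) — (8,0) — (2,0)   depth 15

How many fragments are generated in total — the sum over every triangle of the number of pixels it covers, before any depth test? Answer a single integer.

T0:
  2·area = 8
  edge (2, 6)→(0, 0): d=(-2,-6) inclusive
  edge (0, 0)→(2, 2): d=(2,2) inclusive
  edge (2, 2)→(2, 6): d=(0,4) inclusive
    (0,0)@(1, 1): e=[4,0,4] → #  [on edge]
    (1,0)@(3, 1): e=[16,-4,-4] → ·
    (0,1)@(1, 3): e=[0,4,4] → #  [on edge]
    (1,1)@(3, 3): e=[12,0,-4] → ·  [on edge]
    (0,2)@(1, 5): e=[-4,8,4] → ·
    (2,2)@(5, 5): e=[20,0,-12] → ·  [on edge]
    (3,3)@(7, 7): e=[28,0,-20] → ·  [on edge]
    (1,4)@(3, 9): e=[0,12,-4] → ·  [on edge]
    (2,7)@(5, 15): e=[0,20,-12] → ·  [on edge]
  covered (2 px):
    # · · ·
    # · · ·
    · · · ·
    · · · ·
    · · · ·
    · · · ·
    · · · ·
    · · · ·
    · · · ·
T1:
  2·area = 72  (B↔C swapped to make it positive)
  edge (7, 12)→(2, 0): d=(-5,-12) inclusive
  edge (2, 0)→(8, 0): d=(6,0) inclusive
  edge (8, 0)→(7, 12): d=(-1,12) inclusive
    (1,0)@(3, 1): e=[7,6,59] → #
    (2,0)@(5, 1): e=[31,6,35] → #
    (3,0)@(7, 1): e=[55,6,11] → #
    (1,1)@(3, 3): e=[-3,18,57] → ·
    (2,1)@(5, 3): e=[21,18,33] → #
    (2,2)@(5, 5): e=[11,30,31] → #
    (2,3)@(5, 7): e=[1,42,29] → #
    (2,4)@(5, 9): e=[-9,54,27] → ·
    (3,4)@(7, 9): e=[15,54,3] → #
    (3,5)@(7, 11): e=[5,66,1] → #
    (3,6)@(7, 13): e=[-5,78,-1] → ·
  covered (11 px):
    · # # #
    · · # #
    · · # #
    · · # #
    · · · #
    · · · #
    · · · ·
    · · · ·
    · · · ·

Final: 13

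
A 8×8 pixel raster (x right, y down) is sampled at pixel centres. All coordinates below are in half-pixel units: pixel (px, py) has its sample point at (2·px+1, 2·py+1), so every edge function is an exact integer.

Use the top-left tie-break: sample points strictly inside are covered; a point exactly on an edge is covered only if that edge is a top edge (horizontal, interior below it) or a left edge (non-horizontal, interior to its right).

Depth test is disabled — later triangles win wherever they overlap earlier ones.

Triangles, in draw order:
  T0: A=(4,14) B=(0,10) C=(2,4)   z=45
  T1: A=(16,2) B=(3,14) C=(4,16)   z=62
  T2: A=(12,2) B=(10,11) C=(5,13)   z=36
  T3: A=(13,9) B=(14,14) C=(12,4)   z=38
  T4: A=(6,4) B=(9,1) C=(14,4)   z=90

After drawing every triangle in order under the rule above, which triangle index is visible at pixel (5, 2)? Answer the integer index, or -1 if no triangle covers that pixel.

T0:
  2·area = 32
  edge (4, 14)→(0, 10): d=(-4,-4) top-left  bias=+0
  edge (0, 10)→(2, 4): d=(2,-6) top-left  bias=+0
  edge (2, 4)→(4, 14): d=(2,10) right/bottom  bias=-1
    (1,0)@(3, 1): e=[48,0,-16] → .  [on edge]
    (0,3)@(1, 7): e=[16,0,16] → X  [on edge]
    (1,3)@(3, 7): e=[24,12,-4] → .
    (0,4)@(1, 9): e=[8,4,20] → X
    (1,4)@(3, 9): e=[16,16,0] → .  [on edge]
    (0,5)@(1, 11): e=[0,8,24] → X  [on edge]
    (1,5)@(3, 11): e=[8,20,4] → X
    (2,5)@(5, 11): e=[16,32,-16] → .
    (0,6)@(1, 13): e=[-8,12,28] → .
    (1,6)@(3, 13): e=[0,24,8] → X  [on edge]
    (2,6)@(5, 13): e=[8,36,-12] → .
    (1,7)@(3, 15): e=[-8,28,12] → .
    (2,7)@(5, 15): e=[0,40,-8] → .  [on edge]
  covered (5 px):
    . . . . . . . .
    . . . . . . . .
    . . . . . . . .
    X . . . . . . .
    X . . . . . . .
    X X . . . . . .
    . X . . . . . .
    . . . . . . . .
T1:
  2·area = 38  (B↔C swapped to make it positive)
  edge (16, 2)→(4, 16): d=(-12,14) right/bottom  bias=-1
  edge (4, 16)→(3, 14): d=(-1,-2) top-left  bias=+0
  edge (3, 14)→(16, 2): d=(13,-12) top-left  bias=+0
    (7,1)@(15, 3): e=[2,35,1] → X
    (6,2)@(13, 5): e=[6,29,3] → X
    (7,2)@(15, 5): e=[-22,33,27] → .
    (5,3)@(11, 7): e=[10,23,5] → X
    (6,3)@(13, 7): e=[-18,27,29] → .
    (4,4)@(9, 9): e=[14,17,7] → X
    (5,4)@(11, 9): e=[-14,21,31] → .
    (3,5)@(7, 11): e=[18,11,9] → X
    (4,5)@(9, 11): e=[-10,15,33] → .
    (2,6)@(5, 13): e=[22,5,11] → X
    (3,6)@(7, 13): e=[-6,9,35] → .
    (2,7)@(5, 15): e=[-2,3,37] → .
  covered (6 px):
    . . . . . . . .
    . . . . . . . X
    . . . . . . X .
    . . . . . X . .
    . . . . X . . .
    . . . X . . . .
    . . X . . . . .
    . . . . . . . .
T2:
  2·area = 41
  edge (12, 2)→(10, 11): d=(-2,9) right/bottom  bias=-1
  edge (10, 11)→(5, 13): d=(-5,2) right/bottom  bias=-1
  edge (5, 13)→(12, 2): d=(7,-11) top-left  bias=+0
    (5,2)@(11, 5): e=[3,28,10] → X
    (6,2)@(13, 5): e=[-15,24,32] → .
    (4,3)@(9, 7): e=[17,22,2] → X
    (5,3)@(11, 7): e=[-1,18,24] → .
    (4,4)@(9, 9): e=[13,12,16] → X
    (5,4)@(11, 9): e=[-5,8,38] → .
    (7,4)@(15, 9): e=[-41,0,82] → .  [on edge]
    (3,5)@(7, 11): e=[27,6,8] → X
    (5,5)@(11, 11): e=[-9,-2,52] → .
    (2,6)@(5, 13): e=[41,0,0] → .  [on edge]
    (3,6)@(7, 13): e=[23,-4,22] → .
    (4,6)@(9, 13): e=[5,-8,44] → .
  covered (5 px):
    . . . . . . . .
    . . . . . . . .
    . . . . . X . .
    . . . . X . . .
    . . . . X . . .
    . . . X X . . .
    . . . . . . . .
    . . . . . . . .
T3:
  degenerate (2·area = 0) — covers nothing
T4:
  2·area = 24
  edge (6, 4)→(9, 1): d=(3,-3) top-left  bias=+0
  edge (9, 1)→(14, 4): d=(5,3) right/bottom  bias=-1
  edge (14, 4)→(6, 4): d=(-8,0) right/bottom  bias=-1
    (4,0)@(9, 1): e=[0,0,24] → .  [on edge]
    (3,1)@(7, 3): e=[0,16,8] → X  [on edge]
    (4,1)@(9, 3): e=[6,10,8] → X
    (5,1)@(11, 3): e=[12,4,8] → X
    (6,1)@(13, 3): e=[18,-2,8] → .
    (2,2)@(5, 5): e=[0,32,-8] → .  [on edge]
    (3,2)@(7, 5): e=[6,26,-8] → .
    (4,2)@(9, 5): e=[12,20,-8] → .
    (5,2)@(11, 5): e=[18,14,-8] → .
    (1,3)@(3, 7): e=[0,48,-24] → .  [on edge]
    (0,4)@(1, 9): e=[0,64,-40] → .  [on edge]
  covered (3 px):
    . . . . . . . .
    . . . X X X . .
    . . . . . . . .
    . . . . . . . .
    . . . . . . . .
    . . . . . . . .
    . . . . . . . .
    . . . . . . . .

Z-buffer (winner per pixel, '.' = empty):
  . . . . . . . .
  . . . 4 4 4 . 1
  . . . . . 2 1 .
  0 . . . 2 1 . .
  0 . . . 2 . . .
  0 0 . 2 2 . . .
  . 0 1 . . . . .
  . . . . . . . .

Answer: 2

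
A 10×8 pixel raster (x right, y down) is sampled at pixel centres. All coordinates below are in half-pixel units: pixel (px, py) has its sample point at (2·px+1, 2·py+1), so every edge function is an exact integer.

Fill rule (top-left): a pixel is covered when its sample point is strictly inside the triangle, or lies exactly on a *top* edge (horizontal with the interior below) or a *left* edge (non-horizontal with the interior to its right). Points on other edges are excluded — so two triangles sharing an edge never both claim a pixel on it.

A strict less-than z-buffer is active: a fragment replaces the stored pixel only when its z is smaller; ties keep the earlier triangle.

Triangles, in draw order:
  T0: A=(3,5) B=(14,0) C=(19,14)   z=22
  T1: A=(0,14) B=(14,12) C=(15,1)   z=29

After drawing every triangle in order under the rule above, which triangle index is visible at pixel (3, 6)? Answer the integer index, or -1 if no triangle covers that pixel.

T0:
  2·area = 179
  edge (3, 5)→(14, 0): d=(11,-5) top-left  bias=+0
  edge (14, 0)→(19, 14): d=(5,14) right/bottom  bias=-1
  edge (19, 14)→(3, 5): d=(-16,-9) top-left  bias=+0
    (6,0)@(13, 1): e=[6,19,154] → X
    (7,0)@(15, 1): e=[16,-9,172] → .
    (4,1)@(9, 3): e=[8,85,86] → X
    (5,1)@(11, 3): e=[18,57,104] → X
    (7,1)@(15, 3): e=[38,1,140] → X
    (8,1)@(17, 3): e=[48,-27,158] → .
    (1,2)@(3, 5): e=[0,179,0] → X  [on edge]
    (2,2)@(5, 5): e=[10,151,18] → X
    (3,2)@(7, 5): e=[20,123,36] → X
    (8,2)@(17, 5): e=[70,-17,126] → .
    (1,3)@(3, 7): e=[22,189,-32] → .
    (2,3)@(5, 7): e=[32,161,-14] → .
  covered (23 px):
    . . . . . . X . . .
    . . . . X X X X . .
    . X X X X X X X . .
    . . . X X X X X . .
    . . . . . X X X X .
    . . . . . . . X X .
    . . . . . . . . . .
    . . . . . . . . . .
T1:
  2·area = 152  (B↔C swapped to make it positive)
  edge (0, 14)→(15, 1): d=(15,-13) top-left  bias=+0
  edge (15, 1)→(14, 12): d=(-1,11) right/bottom  bias=-1
  edge (14, 12)→(0, 14): d=(-14,2) right/bottom  bias=-1
    (7,0)@(15, 1): e=[0,0,152] → .  [on edge]
    (6,1)@(13, 3): e=[4,20,128] → X
    (7,1)@(15, 3): e=[30,-2,124] → .
    (5,2)@(11, 5): e=[8,40,104] → X
    (7,2)@(15, 5): e=[60,-4,96] → .
    (4,3)@(9, 7): e=[12,60,80] → X
    (7,3)@(15, 7): e=[90,-6,68] → .
    (3,4)@(7, 9): e=[16,80,56] → X
    (7,4)@(15, 9): e=[120,-8,40] → .
    (2,5)@(5, 11): e=[20,100,32] → X
    (7,5)@(15, 11): e=[150,-10,12] → .
    (1,6)@(3, 13): e=[24,120,8] → X
    (3,6)@(7, 13): e=[76,76,0] → .  [on edge]
  covered (17 px):
    . . . . . . . . . .
    . . . . . . X . . .
    . . . . . X X . . .
    . . . . X X X . . .
    . . . X X X X . . .
    . . X X X X X . . .
    . X X . . . . . . .
    . . . . . . . . . .

Z-buffer (winner per pixel, '.' = empty):
  . . . . . . 0 . . .
  . . . . 0 0 0 0 . .
  . 0 0 0 0 0 0 0 . .
  . . . 0 0 0 0 0 . .
  . . . 1 1 0 0 0 0 .
  . . 1 1 1 1 1 0 0 .
  . 1 1 . . . . . . .
  . . . . . . . . . .

Result: -1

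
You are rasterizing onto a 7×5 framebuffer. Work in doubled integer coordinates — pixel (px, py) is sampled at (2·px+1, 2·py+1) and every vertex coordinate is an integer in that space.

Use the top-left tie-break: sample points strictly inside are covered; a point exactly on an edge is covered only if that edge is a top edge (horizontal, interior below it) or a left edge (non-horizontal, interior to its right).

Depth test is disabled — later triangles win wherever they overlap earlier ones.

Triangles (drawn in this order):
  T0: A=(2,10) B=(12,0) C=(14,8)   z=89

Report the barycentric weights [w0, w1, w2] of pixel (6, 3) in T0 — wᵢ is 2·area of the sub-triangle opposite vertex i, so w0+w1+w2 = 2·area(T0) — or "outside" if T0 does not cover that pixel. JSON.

T0:
  2·area = 100
  edge (2, 10)→(12, 0): d=(10,-10) top-left  bias=+0
  edge (12, 0)→(14, 8): d=(2,8) right/bottom  bias=-1
  edge (14, 8)→(2, 10): d=(-12,2) right/bottom  bias=-1
    (5,0)@(11, 1): e=[0,10,90] → #  [on edge]
    (6,0)@(13, 1): e=[20,-6,86] → ·
    (4,1)@(9, 3): e=[0,30,70] → #  [on edge]
    (6,1)@(13, 3): e=[40,-2,62] → ·
    (3,2)@(7, 5): e=[0,50,50] → #  [on edge]
    (6,2)@(13, 5): e=[60,2,38] → #
    (2,3)@(5, 7): e=[0,70,30] → #  [on edge]
    (1,4)@(3, 9): e=[0,90,10] → #  [on edge]
    (4,4)@(9, 9): e=[60,42,-2] → ·
    (5,4)@(11, 9): e=[80,26,-6] → ·
    (6,4)@(13, 9): e=[100,10,-10] → ·
  covered (15 px):
    · · · · · # ·
    · · · · # # ·
    · · · # # # #
    · · # # # # #
    · # # # · · ·

Final: [6,14,80]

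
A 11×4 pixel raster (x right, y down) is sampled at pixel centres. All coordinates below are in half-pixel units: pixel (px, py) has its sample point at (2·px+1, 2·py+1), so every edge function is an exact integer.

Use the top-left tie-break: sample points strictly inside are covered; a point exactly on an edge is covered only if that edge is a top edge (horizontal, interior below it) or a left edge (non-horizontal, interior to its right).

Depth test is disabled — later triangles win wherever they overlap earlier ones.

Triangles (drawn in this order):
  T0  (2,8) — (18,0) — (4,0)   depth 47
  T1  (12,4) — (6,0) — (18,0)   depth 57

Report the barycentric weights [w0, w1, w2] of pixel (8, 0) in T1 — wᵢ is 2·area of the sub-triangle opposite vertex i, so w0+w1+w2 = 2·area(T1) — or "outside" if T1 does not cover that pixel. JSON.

T0:
  2·area = 112  (B↔C swapped to make it positive)
  edge (2, 8)→(4, 0): d=(2,-8) top-left  bias=+0
  edge (4, 0)→(18, 0): d=(14,0) top-left  bias=+0
  edge (18, 0)→(2, 8): d=(-16,8) right/bottom  bias=-1
    (2,0)@(5, 1): e=[10,14,88] → █
    (3,0)@(7, 1): e=[26,14,72] → █
    (4,0)@(9, 1): e=[42,14,56] → █
    (5,0)@(11, 1): e=[58,14,40] → █
    (6,0)@(13, 1): e=[74,14,24] → █
    (7,0)@(15, 1): e=[90,14,8] → █
    (8,0)@(17, 1): e=[106,14,-8] → ·
    (2,1)@(5, 3): e=[14,42,56] → █
    (6,1)@(13, 3): e=[78,42,-8] → ·
    (7,1)@(15, 3): e=[94,42,-24] → ·
    (1,2)@(3, 5): e=[2,70,40] → █
    (4,2)@(9, 5): e=[50,70,-8] → ·
  covered (14 px):
    · · █ █ █ █ █ █ · · ·
    · · █ █ █ █ · · · · ·
    · █ █ █ · · · · · · ·
    · █ · · · · · · · · ·
T1:
  2·area = 48
  edge (12, 4)→(6, 0): d=(-6,-4) top-left  bias=+0
  edge (6, 0)→(18, 0): d=(12,0) top-left  bias=+0
  edge (18, 0)→(12, 4): d=(-6,4) right/bottom  bias=-1
    (4,0)@(9, 1): e=[6,12,30] → █
    (5,0)@(11, 1): e=[14,12,22] → █
    (6,0)@(13, 1): e=[22,12,14] → █
    (7,0)@(15, 1): e=[30,12,6] → █
    (8,0)@(17, 1): e=[38,12,-2] → ·
    (4,1)@(9, 3): e=[-6,36,18] → ·
    (5,1)@(11, 3): e=[2,36,10] → █
    (7,1)@(15, 3): e=[18,36,-6] → ·
    (5,2)@(11, 5): e=[-10,60,-2] → ·
    (6,2)@(13, 5): e=[-2,60,-10] → ·
  covered (6 px):
    · · · · █ █ █ █ · · ·
    · · · · · █ █ · · · ·
    · · · · · · · · · · ·
    · · · · · · · · · · ·

Final: "outside"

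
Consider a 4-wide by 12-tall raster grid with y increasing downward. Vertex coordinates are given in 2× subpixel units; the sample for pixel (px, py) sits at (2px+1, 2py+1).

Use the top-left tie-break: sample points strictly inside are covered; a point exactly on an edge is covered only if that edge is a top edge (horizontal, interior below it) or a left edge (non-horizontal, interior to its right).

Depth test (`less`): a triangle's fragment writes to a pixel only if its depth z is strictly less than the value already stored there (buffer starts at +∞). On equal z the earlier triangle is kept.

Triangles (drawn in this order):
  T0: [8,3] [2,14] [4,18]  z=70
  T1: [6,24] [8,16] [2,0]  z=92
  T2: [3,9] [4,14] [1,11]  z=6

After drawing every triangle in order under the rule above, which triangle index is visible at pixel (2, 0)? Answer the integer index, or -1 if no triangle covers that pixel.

T0:
  2·area = 46  (B↔C swapped to make it positive)
  edge (8, 3)→(4, 18): d=(-4,15) right/bottom  bias=-1
  edge (4, 18)→(2, 14): d=(-2,-4) top-left  bias=+0
  edge (2, 14)→(8, 3): d=(6,-11) top-left  bias=+0
    (3,2)@(7, 5): e=[7,38,1] → #
    (3,3)@(7, 7): e=[-1,34,13] → ·
    (2,4)@(5, 9): e=[21,22,3] → #
    (3,4)@(7, 9): e=[-9,30,25] → ·
    (2,5)@(5, 11): e=[13,18,15] → #
    (3,5)@(7, 11): e=[-17,26,37] → ·
    (1,6)@(3, 13): e=[35,6,5] → #
    (3,6)@(7, 13): e=[-25,22,49] → ·
    (1,7)@(3, 15): e=[27,2,17] → #
    (2,7)@(5, 15): e=[-3,10,39] → ·
    (1,8)@(3, 17): e=[19,-2,29] → ·
  covered (6 px):
    · · · ·
    · · · ·
    · · · #
    · · · ·
    · · # ·
    · · # ·
    · # # ·
    · # · ·
    · · · ·
    · · · ·
    · · · ·
    · · · ·
T1:
  2·area = 80  (B↔C swapped to make it positive)
  edge (6, 24)→(2, 0): d=(-4,-24) top-left  bias=+0
  edge (2, 0)→(8, 16): d=(6,16) right/bottom  bias=-1
  edge (8, 16)→(6, 24): d=(-2,8) right/bottom  bias=-1
    (1,1)@(3, 3): e=[12,2,66] → #
    (2,1)@(5, 3): e=[60,-30,50] → ·
    (1,2)@(3, 5): e=[4,14,62] → #
    (2,2)@(5, 5): e=[52,-18,46] → ·
    (1,3)@(3, 7): e=[-4,26,58] → ·
    (2,4)@(5, 9): e=[36,6,38] → #
    (3,4)@(7, 9): e=[84,-26,22] → ·
    (2,5)@(5, 11): e=[28,18,34] → #
    (3,5)@(7, 11): e=[76,-14,18] → ·
    (2,6)@(5, 13): e=[20,30,30] → #
    (3,6)@(7, 13): e=[68,-2,14] → ·
    (2,7)@(5, 15): e=[12,42,26] → #
  covered (10 px):
    · · · ·
    · # · ·
    · # · ·
    · · · ·
    · · # ·
    · · # ·
    · · # ·
    · · # #
    · · # #
    · · · #
    · · · ·
    · · · ·
T2:
  2·area = 12
  edge (3, 9)→(4, 14): d=(1,5) right/bottom  bias=-1
  edge (4, 14)→(1, 11): d=(-3,-3) top-left  bias=+0
  edge (1, 11)→(3, 9): d=(2,-2) top-left  bias=+0
    (3,2)@(7, 5): e=[-24,36,0] → ·  [on edge]
    (2,3)@(5, 7): e=[-12,24,0] → ·  [on edge]
    (1,4)@(3, 9): e=[0,12,0] → ·  [on edge]
    (0,5)@(1, 11): e=[12,0,0] → #  [on edge]
    (1,5)@(3, 11): e=[2,6,4] → #
    (2,5)@(5, 11): e=[-8,12,8] → ·
    (0,6)@(1, 13): e=[14,-6,4] → ·
    (1,6)@(3, 13): e=[4,0,8] → #  [on edge]
    (2,6)@(5, 13): e=[-6,6,12] → ·
    (1,7)@(3, 15): e=[6,-6,12] → ·
    (2,7)@(5, 15): e=[-4,0,16] → ·  [on edge]
    (3,8)@(7, 17): e=[-12,0,24] → ·  [on edge]
    (2,9)@(5, 19): e=[0,-12,24] → ·  [on edge]
  covered (3 px):
    · · · ·
    · · · ·
    · · · ·
    · · · ·
    · · · ·
    # # · ·
    · # · ·
    · · · ·
    · · · ·
    · · · ·
    · · · ·
    · · · ·

Z-buffer (winner per pixel, '.' = empty):
  . . . .
  . 1 . .
  . 1 . 0
  . . . .
  . . 0 .
  2 2 0 .
  . 2 0 .
  . 0 1 1
  . . 1 1
  . . . 1
  . . . .
  . . . .

Result: -1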